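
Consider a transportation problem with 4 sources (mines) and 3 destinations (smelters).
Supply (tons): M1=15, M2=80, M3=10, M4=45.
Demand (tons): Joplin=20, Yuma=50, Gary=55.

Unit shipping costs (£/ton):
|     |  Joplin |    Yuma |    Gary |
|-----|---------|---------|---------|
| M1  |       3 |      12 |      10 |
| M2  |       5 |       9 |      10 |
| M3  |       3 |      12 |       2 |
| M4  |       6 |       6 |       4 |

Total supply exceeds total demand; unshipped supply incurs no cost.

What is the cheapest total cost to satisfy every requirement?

An optimal shipping plan:
  M1 to Joplin: 15 × £3 = £45
  M2 to Joplin: 5 × £5 = £25
  M2 to Yuma: 50 × £9 = £450
  M3 to Gary: 10 × £2 = £20
  M4 to Gary: 45 × £4 = £180
Total = 45 + 25 + 450 + 20 + 180 = £720.

720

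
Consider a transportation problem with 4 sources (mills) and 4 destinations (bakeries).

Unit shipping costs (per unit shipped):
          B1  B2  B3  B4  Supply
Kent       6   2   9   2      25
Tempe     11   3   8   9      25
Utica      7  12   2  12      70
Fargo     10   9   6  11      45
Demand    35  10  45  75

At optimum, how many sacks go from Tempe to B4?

15

The minimum-cost plan:
  Kent to B4: 25 × 2 = 50
  Tempe to B2: 10 × 3 = 30
  Tempe to B4: 15 × 9 = 135
  Utica to B1: 25 × 7 = 175
  Utica to B3: 45 × 2 = 90
  Fargo to B1: 10 × 10 = 100
  Fargo to B4: 35 × 11 = 385
Total cost = 965.
So Tempe→B4 carries 15 sacks.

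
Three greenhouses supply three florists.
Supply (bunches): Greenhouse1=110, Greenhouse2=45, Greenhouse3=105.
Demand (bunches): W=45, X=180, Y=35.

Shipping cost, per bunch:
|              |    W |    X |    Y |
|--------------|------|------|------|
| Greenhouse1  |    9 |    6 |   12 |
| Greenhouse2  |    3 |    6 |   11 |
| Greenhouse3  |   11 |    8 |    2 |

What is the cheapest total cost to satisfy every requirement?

A cheapest plan:
  Greenhouse1->X: 110 × 6 = 660
  Greenhouse2->W: 45 × 3 = 135
  Greenhouse3->X: 70 × 8 = 560
  Greenhouse3->Y: 35 × 2 = 70
Total = 660 + 135 + 560 + 70 = 1425.
(Supply check: Greenhouse1 ships 110; Greenhouse2 ships 45; Greenhouse3 ships 105.)

1425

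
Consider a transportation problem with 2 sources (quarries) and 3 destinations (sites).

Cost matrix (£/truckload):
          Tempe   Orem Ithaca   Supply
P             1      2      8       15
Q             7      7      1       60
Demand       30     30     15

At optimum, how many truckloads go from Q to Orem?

Solving gives:
  P->Tempe: 15 × £1 = £15
  Q->Tempe: 15 × £7 = £105
  Q->Orem: 30 × £7 = £210
  Q->Ithaca: 15 × £1 = £15
Total cost = £345.
So Q→Orem carries 30 truckloads.

30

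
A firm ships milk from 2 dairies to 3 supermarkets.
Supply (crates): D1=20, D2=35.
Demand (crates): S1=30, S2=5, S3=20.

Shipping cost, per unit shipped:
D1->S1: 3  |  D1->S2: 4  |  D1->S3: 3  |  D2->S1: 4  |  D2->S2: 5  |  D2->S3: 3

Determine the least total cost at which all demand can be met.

A cheapest plan:
  D1->S1: 20 × 3 = 60
  D2->S1: 10 × 4 = 40
  D2->S2: 5 × 5 = 25
  D2->S3: 20 × 3 = 60
Total = 60 + 40 + 25 + 60 = 185.
(Supply check: D1 ships 20; D2 ships 35.)

185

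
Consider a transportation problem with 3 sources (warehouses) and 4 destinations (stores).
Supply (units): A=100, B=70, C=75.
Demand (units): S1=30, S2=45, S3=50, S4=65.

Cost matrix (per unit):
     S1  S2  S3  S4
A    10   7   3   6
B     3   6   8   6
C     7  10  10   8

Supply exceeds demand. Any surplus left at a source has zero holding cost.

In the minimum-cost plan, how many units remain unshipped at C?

An optimal plan:
  A→S2: 5 units
  A→S3: 50 units
  A→S4: 45 units
  B→S1: 30 units
  B→S2: 40 units
  C→S4: 20 units
Total cost = 945.
C ships 20 of its 75, leaving 55.

55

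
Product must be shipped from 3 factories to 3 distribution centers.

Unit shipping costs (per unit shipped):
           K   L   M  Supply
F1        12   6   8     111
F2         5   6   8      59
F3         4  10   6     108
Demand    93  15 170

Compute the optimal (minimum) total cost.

A cheapest plan:
  F1–L: 15 × 6 = 90
  F1–M: 96 × 8 = 768
  F2–K: 59 × 5 = 295
  F3–K: 34 × 4 = 136
  F3–M: 74 × 6 = 444
Total = 90 + 768 + 295 + 136 + 444 = 1733.
(Supply check: F1 ships 111; F2 ships 59; F3 ships 108.)

1733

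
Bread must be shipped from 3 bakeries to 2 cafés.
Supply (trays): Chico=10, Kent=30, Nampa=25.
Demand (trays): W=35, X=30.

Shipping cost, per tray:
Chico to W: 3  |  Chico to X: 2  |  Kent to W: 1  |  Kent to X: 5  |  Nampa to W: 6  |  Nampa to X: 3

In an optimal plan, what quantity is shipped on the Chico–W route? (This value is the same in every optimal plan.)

5

Optimal shipments:
  Chico to W: 5 × 3 = 15
  Chico to X: 5 × 2 = 10
  Kent to W: 30 × 1 = 30
  Nampa to X: 25 × 3 = 75
Total cost = 130.
So Chico→W carries 5 trays.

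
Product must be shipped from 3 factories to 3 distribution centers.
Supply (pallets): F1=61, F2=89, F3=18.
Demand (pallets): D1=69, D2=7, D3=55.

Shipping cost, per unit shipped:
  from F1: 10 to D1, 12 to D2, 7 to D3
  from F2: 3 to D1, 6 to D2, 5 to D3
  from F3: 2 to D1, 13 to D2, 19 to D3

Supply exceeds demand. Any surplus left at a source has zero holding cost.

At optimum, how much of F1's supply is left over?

37

An optimal plan:
  F1–D3: 24 × 7 = 168
  F2–D1: 51 × 3 = 153
  F2–D2: 7 × 6 = 42
  F2–D3: 31 × 5 = 155
  F3–D1: 18 × 2 = 36
Total cost = 554.
F1 ships 24 of its 61, leaving 37.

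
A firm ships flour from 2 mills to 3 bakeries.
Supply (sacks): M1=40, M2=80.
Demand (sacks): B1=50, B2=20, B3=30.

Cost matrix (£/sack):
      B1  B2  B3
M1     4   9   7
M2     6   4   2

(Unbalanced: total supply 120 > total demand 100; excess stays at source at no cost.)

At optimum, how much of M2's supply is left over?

Minimum-cost shipments:
  M1->B1: 40 × £4 = £160
  M2->B1: 10 × £6 = £60
  M2->B2: 20 × £4 = £80
  M2->B3: 30 × £2 = £60
Total cost = £360.
M2 ships 60 of its 80, leaving 20.

20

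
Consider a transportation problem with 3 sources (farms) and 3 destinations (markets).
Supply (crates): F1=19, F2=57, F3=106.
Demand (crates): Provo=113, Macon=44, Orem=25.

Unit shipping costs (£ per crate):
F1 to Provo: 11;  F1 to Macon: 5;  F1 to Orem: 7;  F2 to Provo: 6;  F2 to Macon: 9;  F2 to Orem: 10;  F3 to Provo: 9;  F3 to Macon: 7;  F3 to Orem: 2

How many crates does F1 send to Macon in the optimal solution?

Optimal shipments:
  F1→Macon: 19 × £5 = £95
  F2→Provo: 57 × £6 = £342
  F3→Provo: 56 × £9 = £504
  F3→Macon: 25 × £7 = £175
  F3→Orem: 25 × £2 = £50
Total cost = £1166.
So F1→Macon carries 19 crates.

19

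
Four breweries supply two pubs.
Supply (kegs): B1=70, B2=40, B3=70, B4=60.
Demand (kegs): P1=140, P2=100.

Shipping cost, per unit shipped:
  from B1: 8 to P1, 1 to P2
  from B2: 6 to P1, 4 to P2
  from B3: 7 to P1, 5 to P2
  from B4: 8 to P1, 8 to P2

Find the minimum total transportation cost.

Optimal allocation:
  B1->P2: 70 × 1 = 70
  B2->P1: 40 × 6 = 240
  B3->P1: 40 × 7 = 280
  B3->P2: 30 × 5 = 150
  B4->P1: 60 × 8 = 480
Total = 70 + 240 + 280 + 150 + 480 = 1220.

1220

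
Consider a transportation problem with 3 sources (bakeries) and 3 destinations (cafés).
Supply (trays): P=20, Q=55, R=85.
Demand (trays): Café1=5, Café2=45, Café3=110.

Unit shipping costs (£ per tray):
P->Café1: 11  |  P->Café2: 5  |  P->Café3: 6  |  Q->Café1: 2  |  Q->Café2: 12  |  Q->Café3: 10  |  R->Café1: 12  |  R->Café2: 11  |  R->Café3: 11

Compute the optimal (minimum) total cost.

1545

One minimum-cost allocation:
  P–Café2: 20 × £5 = £100
  Q–Café1: 5 × £2 = £10
  Q–Café3: 50 × £10 = £500
  R–Café2: 25 × £11 = £275
  R–Café3: 60 × £11 = £660
Total = 100 + 10 + 500 + 275 + 660 = £1545.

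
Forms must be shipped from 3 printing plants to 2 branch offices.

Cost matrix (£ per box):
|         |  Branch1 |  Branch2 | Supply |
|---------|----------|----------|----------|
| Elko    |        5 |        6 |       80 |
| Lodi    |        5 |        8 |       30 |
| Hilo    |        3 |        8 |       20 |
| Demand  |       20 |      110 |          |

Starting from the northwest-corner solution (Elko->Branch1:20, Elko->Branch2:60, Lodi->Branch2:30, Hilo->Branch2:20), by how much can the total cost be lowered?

Current plan cost = 20·5 + 60·6 + 30·8 + 20·8 = £860.
Optimal plan:
  Elko to Branch2: 80 × £6 = £480
  Lodi to Branch2: 30 × £8 = £240
  Hilo to Branch1: 20 × £3 = £60
Optimal cost = £780.
Saving = 860 − 780 = £80.

80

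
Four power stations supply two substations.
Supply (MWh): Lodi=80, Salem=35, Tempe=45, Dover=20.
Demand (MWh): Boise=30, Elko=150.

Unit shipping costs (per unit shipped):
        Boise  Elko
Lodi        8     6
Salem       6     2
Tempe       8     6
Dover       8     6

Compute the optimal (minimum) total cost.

1000

A cheapest plan:
  Lodi–Boise: 30 MWh
  Lodi–Elko: 50 MWh
  Salem–Elko: 35 MWh
  Tempe–Elko: 45 MWh
  Dover–Elko: 20 MWh
Total cost = 1000.
(Supply check: Lodi ships 80; Salem ships 35; Tempe ships 45; Dover ships 20.)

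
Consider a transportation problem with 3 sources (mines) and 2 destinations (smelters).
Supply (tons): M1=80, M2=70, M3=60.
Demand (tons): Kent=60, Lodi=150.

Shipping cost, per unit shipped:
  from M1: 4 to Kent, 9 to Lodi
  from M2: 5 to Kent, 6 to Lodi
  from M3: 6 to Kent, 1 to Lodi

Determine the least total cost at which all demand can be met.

900

An optimal shipping plan:
  M1→Kent: 60 × 4 = 240
  M1→Lodi: 20 × 9 = 180
  M2→Lodi: 70 × 6 = 420
  M3→Lodi: 60 × 1 = 60
Total = 240 + 180 + 420 + 60 = 900.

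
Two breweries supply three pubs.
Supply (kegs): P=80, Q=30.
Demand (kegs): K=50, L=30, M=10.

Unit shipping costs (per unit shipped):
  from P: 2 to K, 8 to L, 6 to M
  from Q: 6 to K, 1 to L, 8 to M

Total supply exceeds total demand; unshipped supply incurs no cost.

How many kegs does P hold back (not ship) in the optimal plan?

20

An optimal plan:
  P→K: 50 × 2 = 100
  P→M: 10 × 6 = 60
  Q→L: 30 × 1 = 30
Total cost = 190.
P ships 60 of its 80, leaving 20.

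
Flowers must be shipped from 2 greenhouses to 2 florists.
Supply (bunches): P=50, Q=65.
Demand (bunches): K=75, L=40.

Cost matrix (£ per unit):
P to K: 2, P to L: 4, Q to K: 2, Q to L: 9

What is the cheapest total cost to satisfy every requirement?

An optimal shipping plan:
  P→K: 10 × £2 = £20
  P→L: 40 × £4 = £160
  Q→K: 65 × £2 = £130
Total = 20 + 160 + 130 = £310.
(Supply check: P ships 50; Q ships 65.)

310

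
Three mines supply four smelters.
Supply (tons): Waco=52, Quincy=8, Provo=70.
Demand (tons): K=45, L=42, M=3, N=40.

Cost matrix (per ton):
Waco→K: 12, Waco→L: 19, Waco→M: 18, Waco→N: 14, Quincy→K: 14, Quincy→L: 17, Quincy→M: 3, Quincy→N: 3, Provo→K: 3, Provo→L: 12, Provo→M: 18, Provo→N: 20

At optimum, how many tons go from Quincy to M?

Optimal shipments:
  Waco to L: 17 × 19 = 323
  Waco to N: 35 × 14 = 490
  Quincy to M: 3 × 3 = 9
  Quincy to N: 5 × 3 = 15
  Provo to K: 45 × 3 = 135
  Provo to L: 25 × 12 = 300
Total cost = 1272.
So Quincy→M carries 3 tons.

3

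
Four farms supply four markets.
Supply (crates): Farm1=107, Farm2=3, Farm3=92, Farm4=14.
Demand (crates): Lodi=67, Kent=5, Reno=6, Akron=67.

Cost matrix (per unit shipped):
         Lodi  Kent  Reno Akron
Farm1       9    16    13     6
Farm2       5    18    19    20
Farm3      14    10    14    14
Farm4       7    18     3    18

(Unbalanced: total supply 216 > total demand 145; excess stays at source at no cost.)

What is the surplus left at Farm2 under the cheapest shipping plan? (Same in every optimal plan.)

0

Minimum-cost shipments:
  Farm1–Lodi: 40 crates
  Farm1–Akron: 67 crates
  Farm2–Lodi: 3 crates
  Farm3–Lodi: 16 crates
  Farm3–Kent: 5 crates
  Farm4–Lodi: 8 crates
  Farm4–Reno: 6 crates
Total cost = 1125.
Farm2 ships 3 of its 3, leaving 0.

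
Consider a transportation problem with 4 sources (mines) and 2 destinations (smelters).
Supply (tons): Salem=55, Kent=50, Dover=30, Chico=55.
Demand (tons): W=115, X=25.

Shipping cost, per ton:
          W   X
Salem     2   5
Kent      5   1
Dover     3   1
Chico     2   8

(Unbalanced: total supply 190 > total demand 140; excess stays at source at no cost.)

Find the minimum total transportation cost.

260

An optimal shipping plan:
  Salem→W: 55 × 2 = 110
  Kent→X: 25 × 1 = 25
  Dover→W: 5 × 3 = 15
  Chico→W: 55 × 2 = 110
Total = 110 + 25 + 15 + 110 = 260.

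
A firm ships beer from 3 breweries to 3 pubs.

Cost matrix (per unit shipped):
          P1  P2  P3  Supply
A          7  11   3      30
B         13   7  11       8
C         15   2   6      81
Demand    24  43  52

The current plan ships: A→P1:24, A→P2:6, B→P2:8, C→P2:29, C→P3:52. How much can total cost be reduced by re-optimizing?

Current plan cost = 24·7 + 6·11 + 8·7 + 29·2 + 52·6 = 660.
Optimal plan:
  A->P1: 16 × 7 = 112
  A->P3: 14 × 3 = 42
  B->P1: 8 × 13 = 104
  C->P2: 43 × 2 = 86
  C->P3: 38 × 6 = 228
Optimal cost = 572.
Saving = 660 − 572 = 88.

88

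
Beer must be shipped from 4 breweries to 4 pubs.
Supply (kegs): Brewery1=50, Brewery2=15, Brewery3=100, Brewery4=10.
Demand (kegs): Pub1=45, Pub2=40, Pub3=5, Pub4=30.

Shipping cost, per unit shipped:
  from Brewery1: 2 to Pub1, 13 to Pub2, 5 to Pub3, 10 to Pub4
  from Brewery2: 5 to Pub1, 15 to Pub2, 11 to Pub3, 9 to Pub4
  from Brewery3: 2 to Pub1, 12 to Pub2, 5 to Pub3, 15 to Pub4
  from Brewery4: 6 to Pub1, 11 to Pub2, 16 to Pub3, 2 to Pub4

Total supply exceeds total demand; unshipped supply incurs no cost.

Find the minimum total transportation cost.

800

An optimal shipping plan:
  Brewery1 to Pub1: 45 × 2 = 90
  Brewery1 to Pub4: 5 × 10 = 50
  Brewery2 to Pub4: 15 × 9 = 135
  Brewery3 to Pub2: 40 × 12 = 480
  Brewery3 to Pub3: 5 × 5 = 25
  Brewery4 to Pub4: 10 × 2 = 20
Total = 90 + 50 + 135 + 480 + 25 + 20 = 800.
(Supply check: Brewery1 ships 50; Brewery2 ships 15; Brewery3 ships 45; Brewery4 ships 10.)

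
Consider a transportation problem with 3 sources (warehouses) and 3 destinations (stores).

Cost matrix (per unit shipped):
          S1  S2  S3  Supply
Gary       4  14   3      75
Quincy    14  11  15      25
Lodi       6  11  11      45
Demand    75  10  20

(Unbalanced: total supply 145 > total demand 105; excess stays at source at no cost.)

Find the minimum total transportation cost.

510

A cheapest plan:
  Gary to S1: 55 × 4 = 220
  Gary to S3: 20 × 3 = 60
  Quincy to S2: 10 × 11 = 110
  Lodi to S1: 20 × 6 = 120
Total = 220 + 60 + 110 + 120 = 510.
(Supply check: Gary ships 75; Quincy ships 10; Lodi ships 20.)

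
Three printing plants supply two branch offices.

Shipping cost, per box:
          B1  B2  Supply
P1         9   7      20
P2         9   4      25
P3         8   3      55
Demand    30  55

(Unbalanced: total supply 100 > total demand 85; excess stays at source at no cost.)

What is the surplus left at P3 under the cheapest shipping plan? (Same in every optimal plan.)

0

Minimum-cost shipments:
  P1→B1: 5 × 9 = 45
  P2→B1: 25 × 9 = 225
  P3→B2: 55 × 3 = 165
Total cost = 435.
P3 ships 55 of its 55, leaving 0.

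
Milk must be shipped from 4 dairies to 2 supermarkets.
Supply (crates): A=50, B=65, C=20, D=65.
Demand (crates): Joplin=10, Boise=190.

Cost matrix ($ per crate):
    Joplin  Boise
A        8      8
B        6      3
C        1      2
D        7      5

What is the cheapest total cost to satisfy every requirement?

An optimal shipping plan:
  A->Boise: 50 crates
  B->Boise: 65 crates
  C->Joplin: 10 crates
  C->Boise: 10 crates
  D->Boise: 65 crates
Total cost = $950.
(Supply check: A ships 50; B ships 65; C ships 20; D ships 65.)

950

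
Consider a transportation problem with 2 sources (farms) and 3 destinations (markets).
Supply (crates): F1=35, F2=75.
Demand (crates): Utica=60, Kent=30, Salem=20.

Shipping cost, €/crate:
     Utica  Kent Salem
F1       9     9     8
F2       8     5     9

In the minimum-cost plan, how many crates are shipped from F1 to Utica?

Solving gives:
  F1->Utica: 15 × €9 = €135
  F1->Salem: 20 × €8 = €160
  F2->Utica: 45 × €8 = €360
  F2->Kent: 30 × €5 = €150
Total cost = €805.
So F1→Utica carries 15 crates.

15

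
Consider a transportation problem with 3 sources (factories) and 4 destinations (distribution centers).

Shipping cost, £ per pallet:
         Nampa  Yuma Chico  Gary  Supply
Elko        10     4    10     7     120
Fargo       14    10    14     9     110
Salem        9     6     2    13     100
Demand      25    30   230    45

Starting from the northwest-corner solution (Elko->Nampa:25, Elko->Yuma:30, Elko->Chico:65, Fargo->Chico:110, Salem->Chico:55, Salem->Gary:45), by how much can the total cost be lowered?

720

Current plan cost = 25·10 + 30·4 + 65·10 + 110·14 + 55·2 + 45·13 = £3255.
Optimal plan:
  Elko->Yuma: 30 pallets
  Elko->Chico: 90 pallets
  Fargo->Nampa: 25 pallets
  Fargo->Chico: 40 pallets
  Fargo->Gary: 45 pallets
  Salem->Chico: 100 pallets
Optimal cost = £2535.
Saving = 3255 − 2535 = £720.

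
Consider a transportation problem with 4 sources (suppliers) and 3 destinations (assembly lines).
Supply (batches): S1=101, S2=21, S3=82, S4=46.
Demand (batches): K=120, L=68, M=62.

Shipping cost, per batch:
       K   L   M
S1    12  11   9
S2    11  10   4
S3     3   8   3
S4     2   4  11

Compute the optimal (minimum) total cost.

1467

An optimal shipping plan:
  S1–L: 68 × 11 = 748
  S1–M: 33 × 9 = 297
  S2–M: 21 × 4 = 84
  S3–K: 74 × 3 = 222
  S3–M: 8 × 3 = 24
  S4–K: 46 × 2 = 92
Total = 748 + 297 + 84 + 222 + 24 + 92 = 1467.
(Supply check: S1 ships 101; S2 ships 21; S3 ships 82; S4 ships 46.)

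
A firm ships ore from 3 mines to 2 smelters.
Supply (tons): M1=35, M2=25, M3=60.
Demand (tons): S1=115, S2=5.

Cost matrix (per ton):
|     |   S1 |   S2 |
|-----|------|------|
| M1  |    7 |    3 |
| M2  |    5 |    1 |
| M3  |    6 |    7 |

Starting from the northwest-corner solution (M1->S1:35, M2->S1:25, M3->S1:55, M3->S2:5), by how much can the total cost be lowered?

Current plan cost = 35·7 + 25·5 + 55·6 + 5·7 = 735.
Optimal plan:
  M1→S1: 30 × 7 = 210
  M1→S2: 5 × 3 = 15
  M2→S1: 25 × 5 = 125
  M3→S1: 60 × 6 = 360
Optimal cost = 710.
Saving = 735 − 710 = 25.

25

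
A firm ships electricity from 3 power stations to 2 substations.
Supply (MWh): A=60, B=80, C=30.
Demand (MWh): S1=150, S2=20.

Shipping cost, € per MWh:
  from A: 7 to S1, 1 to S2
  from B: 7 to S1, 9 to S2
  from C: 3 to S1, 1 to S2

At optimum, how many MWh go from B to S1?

The minimum-cost plan:
  A–S1: 40 × €7 = €280
  A–S2: 20 × €1 = €20
  B–S1: 80 × €7 = €560
  C–S1: 30 × €3 = €90
Total cost = €950.
So B→S1 carries 80 MWh.

80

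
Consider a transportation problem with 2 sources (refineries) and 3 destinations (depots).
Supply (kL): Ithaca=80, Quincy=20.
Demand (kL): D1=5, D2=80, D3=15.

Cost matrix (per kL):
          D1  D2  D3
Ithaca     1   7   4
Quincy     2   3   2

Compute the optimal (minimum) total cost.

545

An optimal shipping plan:
  Ithaca->D1: 5 × 1 = 5
  Ithaca->D2: 60 × 7 = 420
  Ithaca->D3: 15 × 4 = 60
  Quincy->D2: 20 × 3 = 60
Total = 5 + 420 + 60 + 60 = 545.
(Supply check: Ithaca ships 80; Quincy ships 20.)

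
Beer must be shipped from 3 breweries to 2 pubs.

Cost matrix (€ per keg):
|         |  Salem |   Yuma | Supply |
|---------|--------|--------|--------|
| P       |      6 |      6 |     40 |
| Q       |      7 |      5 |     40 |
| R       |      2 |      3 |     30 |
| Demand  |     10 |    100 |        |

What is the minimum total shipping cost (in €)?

520

One minimum-cost allocation:
  P–Yuma: 40 × €6 = €240
  Q–Yuma: 40 × €5 = €200
  R–Salem: 10 × €2 = €20
  R–Yuma: 20 × €3 = €60
Total = 240 + 200 + 20 + 60 = €520.
(Supply check: P ships 40; Q ships 40; R ships 30.)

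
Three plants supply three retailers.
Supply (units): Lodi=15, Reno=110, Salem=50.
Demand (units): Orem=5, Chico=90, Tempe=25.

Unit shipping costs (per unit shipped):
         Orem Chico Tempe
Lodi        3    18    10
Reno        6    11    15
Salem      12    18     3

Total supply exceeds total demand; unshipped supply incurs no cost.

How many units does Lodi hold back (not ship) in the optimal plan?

10

Minimum-cost shipments:
  Lodi→Orem: 5 × 3 = 15
  Reno→Chico: 90 × 11 = 990
  Salem→Tempe: 25 × 3 = 75
Total cost = 1080.
Lodi ships 5 of its 15, leaving 10.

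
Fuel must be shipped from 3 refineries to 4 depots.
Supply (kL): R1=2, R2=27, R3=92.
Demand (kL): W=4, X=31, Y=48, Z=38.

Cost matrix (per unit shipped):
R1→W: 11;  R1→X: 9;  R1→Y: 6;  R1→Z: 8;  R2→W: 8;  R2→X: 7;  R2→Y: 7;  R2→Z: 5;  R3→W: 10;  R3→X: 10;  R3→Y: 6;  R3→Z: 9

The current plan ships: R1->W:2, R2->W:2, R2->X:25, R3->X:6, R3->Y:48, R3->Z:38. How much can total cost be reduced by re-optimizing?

33

Current plan cost = 2·11 + 2·8 + 25·7 + 6·10 + 48·6 + 38·9 = 903.
Optimal plan:
  R1 to X: 2 × 9 = 18
  R2 to Z: 27 × 5 = 135
  R3 to W: 4 × 10 = 40
  R3 to X: 29 × 10 = 290
  R3 to Y: 48 × 6 = 288
  R3 to Z: 11 × 9 = 99
Optimal cost = 870.
Saving = 903 − 870 = 33.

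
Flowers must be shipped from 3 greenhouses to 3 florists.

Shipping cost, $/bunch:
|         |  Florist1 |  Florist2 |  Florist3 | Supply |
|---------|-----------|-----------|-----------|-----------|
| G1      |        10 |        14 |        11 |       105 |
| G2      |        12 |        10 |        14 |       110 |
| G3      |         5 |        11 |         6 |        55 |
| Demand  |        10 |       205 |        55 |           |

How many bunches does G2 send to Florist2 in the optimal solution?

Solving gives:
  G1 to Florist2: 95 × $14 = $1330
  G1 to Florist3: 10 × $11 = $110
  G2 to Florist2: 110 × $10 = $1100
  G3 to Florist1: 10 × $5 = $50
  G3 to Florist3: 45 × $6 = $270
Total cost = $2860.
So G2→Florist2 carries 110 bunches.

110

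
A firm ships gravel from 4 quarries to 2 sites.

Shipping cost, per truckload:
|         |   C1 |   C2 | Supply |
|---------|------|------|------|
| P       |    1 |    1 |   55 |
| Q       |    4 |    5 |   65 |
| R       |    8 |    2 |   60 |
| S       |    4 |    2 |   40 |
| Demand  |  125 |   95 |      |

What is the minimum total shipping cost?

A cheapest plan:
  P to C1: 55 truckloads
  Q to C1: 65 truckloads
  R to C2: 60 truckloads
  S to C1: 5 truckloads
  S to C2: 35 truckloads
Total cost = 525.

525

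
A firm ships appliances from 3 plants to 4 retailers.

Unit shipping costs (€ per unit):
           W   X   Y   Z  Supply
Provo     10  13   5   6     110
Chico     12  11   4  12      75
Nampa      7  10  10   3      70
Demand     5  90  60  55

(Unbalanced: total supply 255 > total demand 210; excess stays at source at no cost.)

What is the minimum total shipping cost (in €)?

1490

A cheapest plan:
  Provo->Y: 60 × €5 = €300
  Provo->Z: 5 × €6 = €30
  Chico->X: 75 × €11 = €825
  Nampa->W: 5 × €7 = €35
  Nampa->X: 15 × €10 = €150
  Nampa->Z: 50 × €3 = €150
Total = 300 + 30 + 825 + 35 + 150 + 150 = €1490.
(Supply check: Provo ships 65; Chico ships 75; Nampa ships 70.)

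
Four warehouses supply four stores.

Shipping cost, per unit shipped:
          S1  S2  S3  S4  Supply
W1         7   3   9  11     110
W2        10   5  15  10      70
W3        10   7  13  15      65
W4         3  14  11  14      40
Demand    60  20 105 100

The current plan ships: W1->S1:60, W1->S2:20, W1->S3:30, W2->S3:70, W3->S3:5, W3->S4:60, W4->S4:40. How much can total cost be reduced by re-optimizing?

Current plan cost = 60·7 + 20·3 + 30·9 + 70·15 + 5·13 + 60·15 + 40·14 = 3325.
Optimal plan:
  W1->S2: 20 × 3 = 60
  W1->S3: 60 × 9 = 540
  W1->S4: 30 × 11 = 330
  W2->S4: 70 × 10 = 700
  W3->S1: 20 × 10 = 200
  W3->S3: 45 × 13 = 585
  W4->S1: 40 × 3 = 120
Optimal cost = 2535.
Saving = 3325 − 2535 = 790.

790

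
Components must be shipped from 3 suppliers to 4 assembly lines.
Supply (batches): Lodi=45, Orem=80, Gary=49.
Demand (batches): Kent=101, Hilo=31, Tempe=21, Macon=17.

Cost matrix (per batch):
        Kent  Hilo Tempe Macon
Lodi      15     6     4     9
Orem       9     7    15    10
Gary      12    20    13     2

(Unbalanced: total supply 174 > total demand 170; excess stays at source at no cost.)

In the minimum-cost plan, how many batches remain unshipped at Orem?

0

An optimal plan:
  Lodi→Hilo: 24 × 6 = 144
  Lodi→Tempe: 21 × 4 = 84
  Orem→Kent: 73 × 9 = 657
  Orem→Hilo: 7 × 7 = 49
  Gary→Kent: 28 × 12 = 336
  Gary→Macon: 17 × 2 = 34
Total cost = 1304.
Orem ships 80 of its 80, leaving 0.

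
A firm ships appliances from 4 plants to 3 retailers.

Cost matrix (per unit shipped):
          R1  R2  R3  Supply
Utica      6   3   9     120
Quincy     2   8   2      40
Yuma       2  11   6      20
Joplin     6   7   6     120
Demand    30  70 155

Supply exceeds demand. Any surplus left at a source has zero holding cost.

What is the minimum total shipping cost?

1080

One minimum-cost allocation:
  Utica→R1: 10 units
  Utica→R2: 70 units
  Quincy→R3: 40 units
  Yuma→R1: 20 units
  Joplin→R3: 115 units
Total cost = 1080.
(Supply check: Utica ships 80; Quincy ships 40; Yuma ships 20; Joplin ships 115.)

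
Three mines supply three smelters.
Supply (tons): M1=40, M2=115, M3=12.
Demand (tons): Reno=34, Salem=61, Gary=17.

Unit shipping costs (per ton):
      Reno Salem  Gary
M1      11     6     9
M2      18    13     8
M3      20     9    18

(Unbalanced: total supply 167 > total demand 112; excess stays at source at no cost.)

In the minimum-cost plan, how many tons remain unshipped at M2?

Minimum-cost shipments:
  M1 to Salem: 40 × 6 = 240
  M2 to Reno: 34 × 18 = 612
  M2 to Salem: 9 × 13 = 117
  M2 to Gary: 17 × 8 = 136
  M3 to Salem: 12 × 9 = 108
Total cost = 1213.
M2 ships 60 of its 115, leaving 55.

55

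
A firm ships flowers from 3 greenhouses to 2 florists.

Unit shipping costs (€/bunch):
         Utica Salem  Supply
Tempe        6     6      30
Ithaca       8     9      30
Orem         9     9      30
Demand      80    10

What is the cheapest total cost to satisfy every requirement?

An optimal shipping plan:
  Tempe–Utica: 20 bunches
  Tempe–Salem: 10 bunches
  Ithaca–Utica: 30 bunches
  Orem–Utica: 30 bunches
Total cost = €690.

690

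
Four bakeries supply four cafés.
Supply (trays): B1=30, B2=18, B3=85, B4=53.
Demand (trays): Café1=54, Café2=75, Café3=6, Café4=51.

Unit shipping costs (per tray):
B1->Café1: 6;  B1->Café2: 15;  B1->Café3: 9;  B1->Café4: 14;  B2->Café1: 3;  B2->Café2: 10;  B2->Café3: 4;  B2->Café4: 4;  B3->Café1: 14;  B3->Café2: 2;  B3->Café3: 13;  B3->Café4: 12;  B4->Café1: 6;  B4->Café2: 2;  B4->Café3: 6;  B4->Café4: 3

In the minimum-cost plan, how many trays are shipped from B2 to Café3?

Solving gives:
  B1–Café1: 30 × 6 = 180
  B2–Café1: 18 × 3 = 54
  B3–Café1: 4 × 14 = 56
  B3–Café2: 75 × 2 = 150
  B3–Café3: 6 × 13 = 78
  B4–Café1: 2 × 6 = 12
  B4–Café4: 51 × 3 = 153
Total cost = 683.
The route B2→Café3 is not used.

0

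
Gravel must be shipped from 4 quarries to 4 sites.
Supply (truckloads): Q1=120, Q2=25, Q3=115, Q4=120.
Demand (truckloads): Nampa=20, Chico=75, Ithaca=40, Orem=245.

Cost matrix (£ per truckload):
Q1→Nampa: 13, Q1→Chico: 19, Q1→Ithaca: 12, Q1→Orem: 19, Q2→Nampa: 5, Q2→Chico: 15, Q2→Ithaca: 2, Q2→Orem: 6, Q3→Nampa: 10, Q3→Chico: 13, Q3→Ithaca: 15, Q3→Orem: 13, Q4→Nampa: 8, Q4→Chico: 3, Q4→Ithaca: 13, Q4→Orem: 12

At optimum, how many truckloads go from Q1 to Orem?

60

Solving gives:
  Q1->Nampa: 20 × £13 = £260
  Q1->Ithaca: 40 × £12 = £480
  Q1->Orem: 60 × £19 = £1140
  Q2->Orem: 25 × £6 = £150
  Q3->Orem: 115 × £13 = £1495
  Q4->Chico: 75 × £3 = £225
  Q4->Orem: 45 × £12 = £540
Total cost = £4290.
So Q1→Orem carries 60 truckloads.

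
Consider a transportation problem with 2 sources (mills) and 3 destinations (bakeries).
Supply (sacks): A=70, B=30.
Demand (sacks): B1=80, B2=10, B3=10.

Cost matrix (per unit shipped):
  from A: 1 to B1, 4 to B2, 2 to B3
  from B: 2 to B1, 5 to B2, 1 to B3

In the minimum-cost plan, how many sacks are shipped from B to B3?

The minimum-cost plan:
  A–B1: 60 × 1 = 60
  A–B2: 10 × 4 = 40
  B–B1: 20 × 2 = 40
  B–B3: 10 × 1 = 10
Total cost = 150.
So B→B3 carries 10 sacks.

10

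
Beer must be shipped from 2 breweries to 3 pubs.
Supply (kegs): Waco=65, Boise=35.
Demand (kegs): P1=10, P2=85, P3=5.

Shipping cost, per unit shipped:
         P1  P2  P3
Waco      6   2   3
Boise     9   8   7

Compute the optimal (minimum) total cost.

415

A cheapest plan:
  Waco to P2: 65 kegs
  Boise to P1: 10 kegs
  Boise to P2: 20 kegs
  Boise to P3: 5 kegs
Total cost = 415.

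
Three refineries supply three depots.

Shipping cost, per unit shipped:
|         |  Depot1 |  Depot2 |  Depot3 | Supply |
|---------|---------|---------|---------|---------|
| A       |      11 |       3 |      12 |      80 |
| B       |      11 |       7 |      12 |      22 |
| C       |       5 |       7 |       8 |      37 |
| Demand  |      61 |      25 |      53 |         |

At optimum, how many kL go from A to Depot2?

25

The minimum-cost plan:
  A->Depot1: 2 × 11 = 22
  A->Depot2: 25 × 3 = 75
  A->Depot3: 53 × 12 = 636
  B->Depot1: 22 × 11 = 242
  C->Depot1: 37 × 5 = 185
Total cost = 1160.
So A→Depot2 carries 25 kL.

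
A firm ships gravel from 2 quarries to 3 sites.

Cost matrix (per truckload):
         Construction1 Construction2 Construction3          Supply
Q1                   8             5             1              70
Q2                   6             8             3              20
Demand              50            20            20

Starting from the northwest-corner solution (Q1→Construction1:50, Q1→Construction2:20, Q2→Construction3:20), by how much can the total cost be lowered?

80

Current plan cost = 50·8 + 20·5 + 20·3 = 560.
Optimal plan:
  Q1→Construction1: 30 × 8 = 240
  Q1→Construction2: 20 × 5 = 100
  Q1→Construction3: 20 × 1 = 20
  Q2→Construction1: 20 × 6 = 120
Optimal cost = 480.
Saving = 560 − 480 = 80.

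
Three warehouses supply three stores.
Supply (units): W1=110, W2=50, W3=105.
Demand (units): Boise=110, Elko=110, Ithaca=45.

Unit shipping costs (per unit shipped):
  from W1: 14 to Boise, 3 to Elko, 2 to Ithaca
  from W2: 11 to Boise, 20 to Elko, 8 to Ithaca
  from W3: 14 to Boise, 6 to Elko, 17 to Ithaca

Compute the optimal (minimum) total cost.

1945

One minimum-cost allocation:
  W1 to Elko: 65 × 3 = 195
  W1 to Ithaca: 45 × 2 = 90
  W2 to Boise: 50 × 11 = 550
  W3 to Boise: 60 × 14 = 840
  W3 to Elko: 45 × 6 = 270
Total = 195 + 90 + 550 + 840 + 270 = 1945.
(Supply check: W1 ships 110; W2 ships 50; W3 ships 105.)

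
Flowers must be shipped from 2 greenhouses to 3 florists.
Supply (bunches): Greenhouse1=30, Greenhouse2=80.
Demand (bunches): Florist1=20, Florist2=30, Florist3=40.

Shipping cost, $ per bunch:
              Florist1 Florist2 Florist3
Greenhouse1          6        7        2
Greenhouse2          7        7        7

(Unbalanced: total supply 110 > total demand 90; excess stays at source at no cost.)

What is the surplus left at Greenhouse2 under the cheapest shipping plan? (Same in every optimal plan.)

20

An optimal plan:
  Greenhouse1–Florist3: 30 bunches
  Greenhouse2–Florist1: 20 bunches
  Greenhouse2–Florist2: 30 bunches
  Greenhouse2–Florist3: 10 bunches
Total cost = $480.
Greenhouse2 ships 60 of its 80, leaving 20.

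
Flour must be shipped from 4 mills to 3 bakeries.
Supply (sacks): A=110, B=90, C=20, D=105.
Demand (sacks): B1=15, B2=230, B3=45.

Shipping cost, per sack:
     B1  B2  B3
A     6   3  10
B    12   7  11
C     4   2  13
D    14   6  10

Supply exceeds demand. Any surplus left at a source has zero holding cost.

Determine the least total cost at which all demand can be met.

A cheapest plan:
  A–B2: 110 × 3 = 330
  B–B2: 55 × 7 = 385
  C–B1: 15 × 4 = 60
  C–B2: 5 × 2 = 10
  D–B2: 60 × 6 = 360
  D–B3: 45 × 10 = 450
Total = 330 + 385 + 60 + 10 + 360 + 450 = 1595.

1595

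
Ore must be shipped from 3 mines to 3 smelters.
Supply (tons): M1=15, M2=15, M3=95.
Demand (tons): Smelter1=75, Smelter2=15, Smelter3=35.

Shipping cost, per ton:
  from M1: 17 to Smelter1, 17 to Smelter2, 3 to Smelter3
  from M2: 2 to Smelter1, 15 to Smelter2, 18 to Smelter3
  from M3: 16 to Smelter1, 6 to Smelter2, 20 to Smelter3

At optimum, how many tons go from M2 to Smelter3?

The minimum-cost plan:
  M1 to Smelter3: 15 × 3 = 45
  M2 to Smelter1: 15 × 2 = 30
  M3 to Smelter1: 60 × 16 = 960
  M3 to Smelter2: 15 × 6 = 90
  M3 to Smelter3: 20 × 20 = 400
Total cost = 1525.
The route M2→Smelter3 is not used.

0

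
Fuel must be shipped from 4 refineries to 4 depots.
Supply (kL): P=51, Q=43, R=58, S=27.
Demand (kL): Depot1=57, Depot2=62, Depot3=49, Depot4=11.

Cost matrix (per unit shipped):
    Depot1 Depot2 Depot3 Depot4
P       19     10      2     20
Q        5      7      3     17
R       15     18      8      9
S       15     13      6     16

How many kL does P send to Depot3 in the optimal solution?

The minimum-cost plan:
  P->Depot2: 35 × 10 = 350
  P->Depot3: 16 × 2 = 32
  Q->Depot1: 43 × 5 = 215
  R->Depot1: 14 × 15 = 210
  R->Depot3: 33 × 8 = 264
  R->Depot4: 11 × 9 = 99
  S->Depot2: 27 × 13 = 351
Total cost = 1521.
So P→Depot3 carries 16 kL.

16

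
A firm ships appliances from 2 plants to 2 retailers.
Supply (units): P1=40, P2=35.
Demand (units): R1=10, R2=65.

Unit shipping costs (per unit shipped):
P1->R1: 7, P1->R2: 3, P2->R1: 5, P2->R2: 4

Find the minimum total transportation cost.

270

One minimum-cost allocation:
  P1->R2: 40 units
  P2->R1: 10 units
  P2->R2: 25 units
Total cost = 270.
(Supply check: P1 ships 40; P2 ships 35.)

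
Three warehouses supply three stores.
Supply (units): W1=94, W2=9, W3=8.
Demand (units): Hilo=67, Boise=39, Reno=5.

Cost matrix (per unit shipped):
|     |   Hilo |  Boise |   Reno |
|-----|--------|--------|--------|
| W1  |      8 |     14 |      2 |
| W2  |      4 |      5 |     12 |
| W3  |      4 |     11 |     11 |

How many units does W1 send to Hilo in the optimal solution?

The minimum-cost plan:
  W1 to Hilo: 59 × 8 = 472
  W1 to Boise: 30 × 14 = 420
  W1 to Reno: 5 × 2 = 10
  W2 to Boise: 9 × 5 = 45
  W3 to Hilo: 8 × 4 = 32
Total cost = 979.
So W1→Hilo carries 59 units.

59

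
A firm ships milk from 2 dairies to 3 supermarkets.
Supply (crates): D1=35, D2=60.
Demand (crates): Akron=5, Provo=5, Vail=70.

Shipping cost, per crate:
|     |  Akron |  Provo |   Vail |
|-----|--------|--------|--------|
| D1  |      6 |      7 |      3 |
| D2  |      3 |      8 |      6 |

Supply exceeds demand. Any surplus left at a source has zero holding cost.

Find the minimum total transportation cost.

One minimum-cost allocation:
  D1 to Vail: 35 × 3 = 105
  D2 to Akron: 5 × 3 = 15
  D2 to Provo: 5 × 8 = 40
  D2 to Vail: 35 × 6 = 210
Total = 105 + 15 + 40 + 210 = 370.
(Supply check: D1 ships 35; D2 ships 45.)

370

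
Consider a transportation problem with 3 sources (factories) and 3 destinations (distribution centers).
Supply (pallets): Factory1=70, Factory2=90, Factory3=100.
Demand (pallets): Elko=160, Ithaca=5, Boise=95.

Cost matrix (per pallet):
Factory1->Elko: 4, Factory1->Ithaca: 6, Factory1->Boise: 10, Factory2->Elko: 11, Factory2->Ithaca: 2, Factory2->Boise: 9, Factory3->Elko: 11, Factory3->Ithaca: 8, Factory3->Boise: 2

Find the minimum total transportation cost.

1470

Optimal allocation:
  Factory1->Elko: 70 × 4 = 280
  Factory2->Elko: 85 × 11 = 935
  Factory2->Ithaca: 5 × 2 = 10
  Factory3->Elko: 5 × 11 = 55
  Factory3->Boise: 95 × 2 = 190
Total = 280 + 935 + 10 + 55 + 190 = 1470.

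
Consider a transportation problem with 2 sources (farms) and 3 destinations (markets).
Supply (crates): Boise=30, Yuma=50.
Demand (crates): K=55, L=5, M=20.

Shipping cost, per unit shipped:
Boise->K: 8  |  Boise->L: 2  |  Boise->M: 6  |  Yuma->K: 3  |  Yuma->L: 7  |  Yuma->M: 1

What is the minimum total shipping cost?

320

One minimum-cost allocation:
  Boise to K: 5 × 8 = 40
  Boise to L: 5 × 2 = 10
  Boise to M: 20 × 6 = 120
  Yuma to K: 50 × 3 = 150
Total = 40 + 10 + 120 + 150 = 320.
(Supply check: Boise ships 30; Yuma ships 50.)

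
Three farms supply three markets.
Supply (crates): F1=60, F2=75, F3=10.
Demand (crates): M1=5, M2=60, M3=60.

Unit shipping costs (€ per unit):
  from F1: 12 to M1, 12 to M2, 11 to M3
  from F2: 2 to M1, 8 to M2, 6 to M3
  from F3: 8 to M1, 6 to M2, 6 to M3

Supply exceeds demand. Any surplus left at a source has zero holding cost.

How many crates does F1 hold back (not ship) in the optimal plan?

20

Minimum-cost shipments:
  F1→M2: 40 × €12 = €480
  F2→M1: 5 × €2 = €10
  F2→M2: 10 × €8 = €80
  F2→M3: 60 × €6 = €360
  F3→M2: 10 × €6 = €60
Total cost = €990.
F1 ships 40 of its 60, leaving 20.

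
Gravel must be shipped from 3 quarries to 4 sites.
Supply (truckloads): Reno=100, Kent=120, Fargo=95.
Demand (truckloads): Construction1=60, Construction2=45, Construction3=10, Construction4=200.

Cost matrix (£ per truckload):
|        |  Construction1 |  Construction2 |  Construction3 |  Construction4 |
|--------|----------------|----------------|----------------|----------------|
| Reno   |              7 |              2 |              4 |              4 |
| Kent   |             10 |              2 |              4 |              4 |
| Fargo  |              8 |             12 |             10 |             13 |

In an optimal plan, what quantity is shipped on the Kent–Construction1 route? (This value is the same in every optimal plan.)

The minimum-cost plan:
  Reno–Construction2: 45 truckloads
  Reno–Construction4: 55 truckloads
  Kent–Construction4: 120 truckloads
  Fargo–Construction1: 60 truckloads
  Fargo–Construction3: 10 truckloads
  Fargo–Construction4: 25 truckloads
Total cost = £1695.
The route Kent→Construction1 is not used.

0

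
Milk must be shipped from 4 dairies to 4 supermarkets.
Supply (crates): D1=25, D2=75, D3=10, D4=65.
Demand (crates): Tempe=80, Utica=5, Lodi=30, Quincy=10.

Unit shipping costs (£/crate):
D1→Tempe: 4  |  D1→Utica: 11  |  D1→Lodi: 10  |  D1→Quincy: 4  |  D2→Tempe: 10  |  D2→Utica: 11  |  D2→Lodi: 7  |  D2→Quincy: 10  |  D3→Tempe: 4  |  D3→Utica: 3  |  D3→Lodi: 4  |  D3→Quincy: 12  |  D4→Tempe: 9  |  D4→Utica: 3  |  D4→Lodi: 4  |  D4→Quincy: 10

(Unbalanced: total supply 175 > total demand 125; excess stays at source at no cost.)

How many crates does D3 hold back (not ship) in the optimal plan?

Minimum-cost shipments:
  D1–Tempe: 25 crates
  D2–Tempe: 15 crates
  D2–Quincy: 10 crates
  D3–Tempe: 10 crates
  D4–Tempe: 30 crates
  D4–Utica: 5 crates
  D4–Lodi: 30 crates
Total cost = £795.
D3 ships 10 of its 10, leaving 0.

0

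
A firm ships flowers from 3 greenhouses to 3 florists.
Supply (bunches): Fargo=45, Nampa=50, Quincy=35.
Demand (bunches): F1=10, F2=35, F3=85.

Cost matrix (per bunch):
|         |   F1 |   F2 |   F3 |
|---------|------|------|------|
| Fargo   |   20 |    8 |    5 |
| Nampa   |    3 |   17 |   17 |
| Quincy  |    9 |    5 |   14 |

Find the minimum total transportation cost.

1110

One minimum-cost allocation:
  Fargo→F3: 45 × 5 = 225
  Nampa→F1: 10 × 3 = 30
  Nampa→F3: 40 × 17 = 680
  Quincy→F2: 35 × 5 = 175
Total = 225 + 30 + 680 + 175 = 1110.
(Supply check: Fargo ships 45; Nampa ships 50; Quincy ships 35.)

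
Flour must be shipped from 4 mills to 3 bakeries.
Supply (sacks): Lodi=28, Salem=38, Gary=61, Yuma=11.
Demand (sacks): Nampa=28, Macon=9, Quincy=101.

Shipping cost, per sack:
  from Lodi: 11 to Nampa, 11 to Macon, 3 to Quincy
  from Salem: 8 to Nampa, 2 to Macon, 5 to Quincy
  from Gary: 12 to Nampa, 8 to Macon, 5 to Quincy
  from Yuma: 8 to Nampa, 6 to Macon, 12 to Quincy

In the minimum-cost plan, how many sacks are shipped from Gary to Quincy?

61

The minimum-cost plan:
  Lodi to Quincy: 28 × 3 = 84
  Salem to Nampa: 17 × 8 = 136
  Salem to Macon: 9 × 2 = 18
  Salem to Quincy: 12 × 5 = 60
  Gary to Quincy: 61 × 5 = 305
  Yuma to Nampa: 11 × 8 = 88
Total cost = 691.
So Gary→Quincy carries 61 sacks.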